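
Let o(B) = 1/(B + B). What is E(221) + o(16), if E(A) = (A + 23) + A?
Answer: 14881/32 ≈ 465.03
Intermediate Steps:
o(B) = 1/(2*B)
E(A) = 23 + 2*A (E(A) = (23 + A) + A = 23 + 2*A)
E(221) + o(16) = (23 + 2*221) + (1/2)/16 = (23 + 442) + (1/2)*(1/16) = 465 + 1/32 = 14881/32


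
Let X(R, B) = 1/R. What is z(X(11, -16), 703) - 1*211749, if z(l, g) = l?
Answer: -2329238/11 ≈ -2.1175e+5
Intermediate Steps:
z(X(11, -16), 703) - 1*211749 = 1/11 - 1*211749 = 1/11 - 211749 = -2329238/11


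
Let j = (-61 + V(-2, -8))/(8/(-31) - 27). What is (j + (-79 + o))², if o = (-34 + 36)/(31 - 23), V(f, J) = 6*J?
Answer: 63836570281/11424400 ≈ 5587.7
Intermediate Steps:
o = ¼ (o = 2/8 = 2*(⅛) = ¼ ≈ 0.25000)
j = 3379/845 (j = (-61 + 6*(-8))/(8/(-31) - 27) = (-61 - 48)/(8*(-1/31) - 27) = -109/(-8/31 - 27) = -109/(-845/31) = -109*(-31/845) = 3379/845 ≈ 3.9988)
(j + (-79 + o))² = (3379/845 + (-79 + ¼))² = (3379/845 - 315/4)² = (-252659/3380)² = 63836570281/11424400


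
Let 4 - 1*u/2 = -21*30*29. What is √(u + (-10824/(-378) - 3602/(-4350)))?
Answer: √339147151063/3045 ≈ 191.25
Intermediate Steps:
u = 36548 (u = 8 - 2*(-21*30)*29 = 8 - (-1260)*29 = 8 - 2*(-18270) = 8 + 36540 = 36548)
√(u + (-10824/(-378) - 3602/(-4350))) = √(36548 + (-10824/(-378) - 3602/(-4350))) = √(36548 + (-10824*(-1/378) - 3602*(-1/4350))) = √(36548 + (1804/63 + 1801/2175)) = √(36548 + 1345721/45675) = √(1670675621/45675) = √339147151063/3045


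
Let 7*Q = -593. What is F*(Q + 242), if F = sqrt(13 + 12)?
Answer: 5505/7 ≈ 786.43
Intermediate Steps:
Q = -593/7 (Q = (1/7)*(-593) = -593/7 ≈ -84.714)
F = 5 (F = sqrt(25) = 5)
F*(Q + 242) = 5*(-593/7 + 242) = 5*(1101/7) = 5505/7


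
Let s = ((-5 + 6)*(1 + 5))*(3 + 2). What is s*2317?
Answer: 69510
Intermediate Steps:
s = 30 (s = (1*6)*5 = 6*5 = 30)
s*2317 = 30*2317 = 69510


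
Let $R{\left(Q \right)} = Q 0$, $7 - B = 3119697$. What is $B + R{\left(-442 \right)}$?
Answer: $-3119690$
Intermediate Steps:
$B = -3119690$ ($B = 7 - 3119697 = -3119690$)
$R{\left(Q \right)} = 0$
$B + R{\left(-442 \right)} = -3119690 + 0 = -3119690$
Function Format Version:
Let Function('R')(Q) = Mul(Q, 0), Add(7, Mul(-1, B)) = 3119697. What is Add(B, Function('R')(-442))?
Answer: -3119690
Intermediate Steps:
B = -3119690 (B = Add(7, Mul(-1, 3119697)) = Add(7, -3119697) = -3119690)
Function('R')(Q) = 0
Add(B, Function('R')(-442)) = Add(-3119690, 0) = -3119690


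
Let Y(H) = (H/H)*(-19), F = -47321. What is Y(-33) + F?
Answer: -47340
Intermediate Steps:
Y(H) = -19 (Y(H) = 1*(-19) = -19)
Y(-33) + F = -19 - 47321 = -47340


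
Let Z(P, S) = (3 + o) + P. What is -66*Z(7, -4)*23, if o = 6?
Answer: -24288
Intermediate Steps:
Z(P, S) = 9 + P (Z(P, S) = (3 + 6) + P = 9 + P)
-66*Z(7, -4)*23 = -66*(9 + 7)*23 = -66*16*23 = -1056*23 = -24288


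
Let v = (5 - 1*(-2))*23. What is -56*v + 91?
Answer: -8925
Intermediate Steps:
v = 161 (v = (5 + 2)*23 = 7*23 = 161)
-56*v + 91 = -56*161 + 91 = -9016 + 91 = -8925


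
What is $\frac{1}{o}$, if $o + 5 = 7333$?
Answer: $\frac{1}{7328} \approx 0.00013646$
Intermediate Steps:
$o = 7328$ ($o = -5 + 7333 = 7328$)
$\frac{1}{o} = \frac{1}{7328}$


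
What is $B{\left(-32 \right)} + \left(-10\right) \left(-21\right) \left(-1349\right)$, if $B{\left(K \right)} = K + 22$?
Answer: $-283300$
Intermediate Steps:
$B{\left(K \right)} = 22 + K$
$B{\left(-32 \right)} + \left(-10\right) \left(-21\right) \left(-1349\right) = \left(22 - 32\right) + \left(-10\right) \left(-21\right) \left(-1349\right) = -10 + 210 \left(-1349\right) = -10 - 283290 = -283300$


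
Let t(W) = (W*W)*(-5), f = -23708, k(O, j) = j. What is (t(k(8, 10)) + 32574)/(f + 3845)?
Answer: -32074/19863 ≈ -1.6148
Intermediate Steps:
t(W) = -5*W² (t(W) = W²*(-5) = -5*W²)
(t(k(8, 10)) + 32574)/(f + 3845) = (-5*10² + 32574)/(-23708 + 3845) = (-5*100 + 32574)/(-19863) = (-500 + 32574)*(-1/19863) = 32074*(-1/19863) = -32074/19863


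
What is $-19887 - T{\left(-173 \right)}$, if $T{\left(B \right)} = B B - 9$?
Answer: $-49807$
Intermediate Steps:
$T{\left(B \right)} = -9 + B^{2}$ ($T{\left(B \right)} = B^{2} - 9 = -9 + B^{2}$)
$-19887 - T{\left(-173 \right)} = -19887 - \left(-9 + \left(-173\right)^{2}\right) = -19887 - \left(-9 + 29929\right) = -19887 - 29920 = -49807$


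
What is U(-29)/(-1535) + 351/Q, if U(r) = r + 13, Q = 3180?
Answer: 39311/325420 ≈ 0.12080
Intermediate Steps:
U(r) = 13 + r
U(-29)/(-1535) + 351/Q = (13 - 29)/(-1535) + 351/3180 = -16*(-1/1535) + 351*(1/3180) = 16/1535 + 117/1060 = 39311/325420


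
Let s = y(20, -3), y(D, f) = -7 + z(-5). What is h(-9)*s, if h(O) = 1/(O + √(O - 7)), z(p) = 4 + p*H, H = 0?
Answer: 27/97 + 12*I/97 ≈ 0.27835 + 0.12371*I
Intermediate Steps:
z(p) = 4 (z(p) = 4 + p*0 = 4 + 0 = 4)
y(D, f) = -3 (y(D, f) = -7 + 4 = -3)
h(O) = 1/(O + √(-7 + O))
s = -3
h(-9)*s = -3/(-9 + √(-7 - 9)) = -3/(-9 + √(-16)) = -3/(-9 + 4*I) = ((-9 - 4*I)/97)*(-3) = -3*(-9 - 4*I)/97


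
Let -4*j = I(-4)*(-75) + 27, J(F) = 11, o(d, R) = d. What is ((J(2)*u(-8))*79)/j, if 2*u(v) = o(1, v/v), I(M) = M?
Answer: -1738/327 ≈ -5.3150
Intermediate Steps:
u(v) = 1/2 (u(v) = (1/2)*1 = 1/2)
j = -327/4 (j = -(-4*(-75) + 27)/4 = -(300 + 27)/4 = -1/4*327 = -327/4 ≈ -81.750)
((J(2)*u(-8))*79)/j = ((11*(1/2))*79)/(-327/4) = ((11/2)*79)*(-4/327) = (869/2)*(-4/327) = -1738/327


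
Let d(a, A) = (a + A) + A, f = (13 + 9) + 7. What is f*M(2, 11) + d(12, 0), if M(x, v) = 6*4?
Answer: 708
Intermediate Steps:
f = 29 (f = 22 + 7 = 29)
d(a, A) = a + 2*A (d(a, A) = (A + a) + A = a + 2*A)
M(x, v) = 24
f*M(2, 11) + d(12, 0) = 29*24 + (12 + 2*0) = 696 + (12 + 0) = 696 + 12 = 708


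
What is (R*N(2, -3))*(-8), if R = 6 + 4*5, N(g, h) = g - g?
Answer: 0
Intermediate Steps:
N(g, h) = 0
R = 26 (R = 6 + 20 = 26)
(R*N(2, -3))*(-8) = (26*0)*(-8) = 0*(-8) = 0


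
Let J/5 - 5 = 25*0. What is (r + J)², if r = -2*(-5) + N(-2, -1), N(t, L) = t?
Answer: 1089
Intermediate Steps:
r = 8 (r = -2*(-5) - 2 = 10 - 2 = 8)
J = 25 (J = 25 + 5*(25*0) = 25 + 5*0 = 25 + 0 = 25)
(r + J)² = (8 + 25)² = 33² = 1089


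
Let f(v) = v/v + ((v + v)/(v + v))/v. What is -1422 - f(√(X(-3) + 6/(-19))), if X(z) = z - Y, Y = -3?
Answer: -1423 + I*√114/6 ≈ -1423.0 + 1.7795*I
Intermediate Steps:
X(z) = 3 + z (X(z) = z - 1*(-3) = z + 3 = 3 + z)
f(v) = 1 + 1/v (f(v) = 1 + ((2*v)/((2*v)))/v = 1 + ((2*v)*(1/(2*v)))/v = 1 + 1/v)
-1422 - f(√(X(-3) + 6/(-19))) = -1422 - (1 + √((3 - 3) + 6/(-19)))/(√((3 - 3) + 6/(-19))) = -1422 - (1 + √(0 + 6*(-1/19)))/(√(0 + 6*(-1/19))) = -1422 - (1 + √(0 - 6/19))/(√(0 - 6/19)) = -1422 - (1 + √(-6/19))/(√(-6/19)) = -1422 - (1 + I*√114/19)/(I*√114/19) = -1422 - (-I*√114/6)*(1 + I*√114/19) = -1422 - (-1)*I*√114*(1 + I*√114/19)/6 = -1422 + I*√114*(1 + I*√114/19)/6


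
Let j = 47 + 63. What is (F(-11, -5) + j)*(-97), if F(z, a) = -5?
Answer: -10185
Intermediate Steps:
j = 110
(F(-11, -5) + j)*(-97) = (-5 + 110)*(-97) = 105*(-97) = -10185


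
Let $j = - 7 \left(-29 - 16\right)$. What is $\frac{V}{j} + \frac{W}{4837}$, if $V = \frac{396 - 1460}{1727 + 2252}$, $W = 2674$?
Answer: $\frac{68293978}{123727005} \approx 0.55197$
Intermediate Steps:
$j = 315$ ($j = \left(-7\right) \left(-45\right) = 315$)
$V = - \frac{1064}{3979} \approx -0.2674$
$\frac{V}{j} + \frac{W}{4837} = - \frac{1064}{3979 \cdot 315} + \frac{2674}{4837} = \left(- \frac{1064}{3979}\right) \frac{1}{315} + 2674 \cdot \frac{1}{4837} = - \frac{152}{179055} + \frac{382}{691} = \frac{68293978}{123727005}$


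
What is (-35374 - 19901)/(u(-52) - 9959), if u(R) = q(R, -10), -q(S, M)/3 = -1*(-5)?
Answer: 55275/9974 ≈ 5.5419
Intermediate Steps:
q(S, M) = -15 (q(S, M) = -(-3)*(-5) = -3*5 = -15)
u(R) = -15
(-35374 - 19901)/(u(-52) - 9959) = (-35374 - 19901)/(-15 - 9959) = -55275/(-9974) = -55275*(-1/9974) = 55275/9974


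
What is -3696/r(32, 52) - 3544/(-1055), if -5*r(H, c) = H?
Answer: 1225613/2110 ≈ 580.86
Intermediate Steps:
r(H, c) = -H/5
-3696/r(32, 52) - 3544/(-1055) = -3696/((-⅕*32)) - 3544/(-1055) = -3696/(-32/5) - 3544*(-1/1055) = -3696*(-5/32) + 3544/1055 = 1155/2 + 3544/1055 = 1225613/2110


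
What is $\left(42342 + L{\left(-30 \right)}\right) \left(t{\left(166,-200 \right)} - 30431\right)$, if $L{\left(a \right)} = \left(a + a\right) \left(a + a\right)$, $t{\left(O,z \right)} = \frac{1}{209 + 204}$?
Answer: $- \frac{577399147884}{413} \approx -1.3981 \cdot 10^{9}$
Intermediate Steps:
$t{\left(O,z \right)} = \frac{1}{413}$
$L{\left(a \right)} = 4 a^{2}$ ($L{\left(a \right)} = 2 a 2 a = 4 a^{2}$)
$\left(42342 + L{\left(-30 \right)}\right) \left(t{\left(166,-200 \right)} - 30431\right) = \left(42342 + 4 \left(-30\right)^{2}\right) \left(\frac{1}{413} - 30431\right) = \left(42342 + 4 \cdot 900\right) \left(- \frac{12568002}{413}\right) = \left(42342 + 3600\right) \left(- \frac{12568002}{413}\right) = 45942 \left(- \frac{12568002}{413}\right) = - \frac{577399147884}{413}$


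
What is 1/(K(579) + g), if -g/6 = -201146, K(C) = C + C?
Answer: 1/1208034 ≈ 8.2779e-7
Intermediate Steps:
K(C) = 2*C
g = 1206876 (g = -6*(-201146) = 1206876)
1/(K(579) + g) = 1/(2*579 + 1206876) = 1/(1158 + 1206876) = 1/1208034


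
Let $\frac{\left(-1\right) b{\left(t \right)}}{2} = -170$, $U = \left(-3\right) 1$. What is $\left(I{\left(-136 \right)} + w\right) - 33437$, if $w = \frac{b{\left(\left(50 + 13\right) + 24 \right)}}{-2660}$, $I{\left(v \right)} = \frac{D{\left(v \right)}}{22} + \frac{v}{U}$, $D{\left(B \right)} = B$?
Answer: $- \frac{146583718}{4389} \approx -33398.0$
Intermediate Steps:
$U = -3$
$b{\left(t \right)} = 340$ ($b{\left(t \right)} = \left(-2\right) \left(-170\right) = 340$)
$I{\left(v \right)} = - \frac{19 v}{66}$ ($I{\left(v \right)} = \frac{v}{22} + \frac{v}{-3} = v \frac{1}{22} + v \left(- \frac{1}{3}\right) = \frac{v}{22} - \frac{v}{3} = - \frac{19 v}{66}$)
$w = - \frac{17}{133}$ ($w = \frac{340}{-2660} = 340 \left(- \frac{1}{2660}\right) = - \frac{17}{133} \approx -0.12782$)
$\left(I{\left(-136 \right)} + w\right) - 33437 = \left(\left(- \frac{19}{66}\right) \left(-136\right) - \frac{17}{133}\right) - 33437 = \left(\frac{1292}{33} - \frac{17}{133}\right) - 33437 = \frac{171275}{4389} - 33437 = - \frac{146583718}{4389}$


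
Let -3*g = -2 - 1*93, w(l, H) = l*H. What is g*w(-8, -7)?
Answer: 5320/3 ≈ 1773.3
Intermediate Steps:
w(l, H) = H*l
g = 95/3 (g = -(-2 - 1*93)/3 = -(-2 - 93)/3 = -⅓*(-95) = 95/3 ≈ 31.667)
g*w(-8, -7) = 95*(-7*(-8))/3 = (95/3)*56 = 5320/3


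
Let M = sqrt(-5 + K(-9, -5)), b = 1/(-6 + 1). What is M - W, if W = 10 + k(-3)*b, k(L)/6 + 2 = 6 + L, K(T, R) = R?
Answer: -44/5 + I*sqrt(10) ≈ -8.8 + 3.1623*I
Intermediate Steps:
k(L) = 24 + 6*L (k(L) = -12 + 6*(6 + L) = -12 + (36 + 6*L) = 24 + 6*L)
b = -1/5 (b = 1/(-5) = -1/5 ≈ -0.20000)
W = 44/5 (W = 10 + (24 + 6*(-3))*(-1/5) = 10 + (24 - 18)*(-1/5) = 10 + 6*(-1/5) = 10 - 6/5 = 44/5 ≈ 8.8000)
M = I*sqrt(10) (M = sqrt(-5 - 5) = sqrt(-10) = I*sqrt(10) ≈ 3.1623*I)
M - W = I*sqrt(10) - 1*44/5 = I*sqrt(10) - 44/5 = -44/5 + I*sqrt(10)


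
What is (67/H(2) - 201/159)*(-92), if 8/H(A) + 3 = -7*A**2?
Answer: 2544191/106 ≈ 24002.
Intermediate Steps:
H(A) = 8/(-3 - 7*A**2)
(67/H(2) - 201/159)*(-92) = (67/((-8/(3 + 7*2**2))) - 201/159)*(-92) = (67/((-8/(3 + 7*4))) - 201*1/159)*(-92) = (67/((-8/(3 + 28))) - 67/53)*(-92) = (67/((-8/31)) - 67/53)*(-92) = (67/((-8*1/31)) - 67/53)*(-92) = (67/(-8/31) - 67/53)*(-92) = (67*(-31/8) - 67/53)*(-92) = (-2077/8 - 67/53)*(-92) = -110617/424*(-92) = 2544191/106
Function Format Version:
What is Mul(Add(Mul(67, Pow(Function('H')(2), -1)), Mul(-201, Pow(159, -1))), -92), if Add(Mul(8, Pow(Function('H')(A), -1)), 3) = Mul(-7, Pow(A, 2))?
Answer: Rational(2544191, 106) ≈ 24002.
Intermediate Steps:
Function('H')(A) = Mul(8, Pow(Add(-3, Mul(-7, Pow(A, 2))), -1))
Mul(Add(Mul(67, Pow(Function('H')(2), -1)), Mul(-201, Pow(159, -1))), -92) = Mul(Add(Mul(67, Pow(Mul(-8, Pow(Add(3, Mul(7, Pow(2, 2))), -1)), -1)), Mul(-201, Pow(159, -1))), -92) = Mul(Add(Mul(67, Pow(Mul(-8, Pow(Add(3, Mul(7, 4)), -1)), -1)), Mul(-201, Rational(1, 159))), -92) = Mul(Add(Mul(67, Pow(Mul(-8, Pow(Add(3, 28), -1)), -1)), Rational(-67, 53)), -92) = Mul(Add(Mul(67, Pow(Mul(-8, Pow(31, -1)), -1)), Rational(-67, 53)), -92) = Mul(Add(Mul(67, Pow(Mul(-8, Rational(1, 31)), -1)), Rational(-67, 53)), -92) = Mul(Add(Mul(67, Pow(Rational(-8, 31), -1)), Rational(-67, 53)), -92) = Mul(Add(Mul(67, Rational(-31, 8)), Rational(-67, 53)), -92) = Mul(Add(Rational(-2077, 8), Rational(-67, 53)), -92) = Mul(Rational(-110617, 424), -92) = Rational(2544191, 106)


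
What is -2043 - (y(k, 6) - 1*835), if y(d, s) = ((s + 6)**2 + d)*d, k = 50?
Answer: -10908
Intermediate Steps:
y(d, s) = d*(d + (6 + s)**2) (y(d, s) = ((6 + s)**2 + d)*d = (d + (6 + s)**2)*d = d*(d + (6 + s)**2))
-2043 - (y(k, 6) - 1*835) = -2043 - (50*(50 + (6 + 6)**2) - 1*835) = -2043 - (50*(50 + 12**2) - 835) = -2043 - (50*(50 + 144) - 835) = -2043 - (50*194 - 835) = -2043 - (9700 - 835) = -2043 - 1*8865 = -2043 - 8865 = -10908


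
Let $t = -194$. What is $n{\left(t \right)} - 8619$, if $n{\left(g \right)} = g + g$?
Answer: $-9007$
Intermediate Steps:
$n{\left(g \right)} = 2 g$
$n{\left(t \right)} - 8619 = 2 \left(-194\right) - 8619 = -388 - 8619 = -9007$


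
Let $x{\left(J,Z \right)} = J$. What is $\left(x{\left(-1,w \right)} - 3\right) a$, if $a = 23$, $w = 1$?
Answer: $-92$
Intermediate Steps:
$\left(x{\left(-1,w \right)} - 3\right) a = \left(-1 - 3\right) 23 = \left(-4\right) 23 = -92$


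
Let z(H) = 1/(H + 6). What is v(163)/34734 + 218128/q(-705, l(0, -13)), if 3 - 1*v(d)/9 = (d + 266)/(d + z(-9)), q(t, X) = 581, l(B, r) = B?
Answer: 176062495529/468955312 ≈ 375.44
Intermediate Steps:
z(H) = 1/(6 + H)
v(d) = 27 - 9*(266 + d)/(-⅓ + d) (v(d) = 27 - 9*(d + 266)/(d + 1/(6 - 9)) = 27 - 9*(266 + d)/(d + 1/(-3)) = 27 - 9*(266 + d)/(d - ⅓) = 27 - 9*(266 + d)/(-⅓ + d))
v(163)/34734 + 218128/q(-705, l(0, -13)) = (27*(-267 + 2*163)/(-1 + 3*163))/34734 + 218128/581 = (27*(-267 + 326)/(-1 + 489))*(1/34734) + 218128*(1/581) = (27*59/488)*(1/34734) + 218128/581 = (27*(1/488)*59)*(1/34734) + 218128/581 = (1593/488)*(1/34734) + 218128/581 = 531/5650064 + 218128/581 = 176062495529/468955312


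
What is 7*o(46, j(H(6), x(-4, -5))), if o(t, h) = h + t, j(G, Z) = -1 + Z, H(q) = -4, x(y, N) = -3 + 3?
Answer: 315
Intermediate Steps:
x(y, N) = 0
7*o(46, j(H(6), x(-4, -5))) = 7*((-1 + 0) + 46) = 7*(-1 + 46) = 7*45 = 315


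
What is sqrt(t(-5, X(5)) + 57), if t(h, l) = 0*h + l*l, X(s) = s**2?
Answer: sqrt(682) ≈ 26.115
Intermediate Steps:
t(h, l) = l**2 (t(h, l) = 0 + l**2 = l**2)
sqrt(t(-5, X(5)) + 57) = sqrt((5**2)**2 + 57) = sqrt(25**2 + 57) = sqrt(625 + 57) = sqrt(682)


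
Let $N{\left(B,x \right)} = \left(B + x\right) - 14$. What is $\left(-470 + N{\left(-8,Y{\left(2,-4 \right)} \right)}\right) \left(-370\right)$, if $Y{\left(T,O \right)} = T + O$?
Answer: $182780$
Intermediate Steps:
$Y{\left(T,O \right)} = O + T$
$N{\left(B,x \right)} = -14 + B + x$
$\left(-470 + N{\left(-8,Y{\left(2,-4 \right)} \right)}\right) \left(-370\right) = \left(-470 - 24\right) \left(-370\right) = \left(-494\right) \left(-370\right) = 182780$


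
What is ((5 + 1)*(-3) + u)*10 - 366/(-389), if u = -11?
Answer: -112444/389 ≈ -289.06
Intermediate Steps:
((5 + 1)*(-3) + u)*10 - 366/(-389) = ((5 + 1)*(-3) - 11)*10 - 366/(-389) = (6*(-3) - 11)*10 - 366*(-1/389) = (-18 - 11)*10 + 366/389 = -29*10 + 366/389 = -290 + 366/389 = -112444/389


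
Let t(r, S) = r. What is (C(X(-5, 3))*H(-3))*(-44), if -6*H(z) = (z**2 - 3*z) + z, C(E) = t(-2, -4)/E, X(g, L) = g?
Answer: 44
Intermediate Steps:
C(E) = -2/E
H(z) = -z**2/6 + z/3 (H(z) = -((z**2 - 3*z) + z)/6 = -(z**2 - 2*z)/6 = -z**2/6 + z/3)
(C(X(-5, 3))*H(-3))*(-44) = ((-2/(-5))*((1/6)*(-3)*(2 - 1*(-3))))*(-44) = ((-2*(-1/5))*((1/6)*(-3)*(2 + 3)))*(-44) = (2*((1/6)*(-3)*5)/5)*(-44) = ((2/5)*(-5/2))*(-44) = -1*(-44) = 44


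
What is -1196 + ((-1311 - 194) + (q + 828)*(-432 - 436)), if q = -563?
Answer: -232721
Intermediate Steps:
-1196 + ((-1311 - 194) + (q + 828)*(-432 - 436)) = -1196 + ((-1311 - 194) + (-563 + 828)*(-432 - 436)) = -1196 + (-1505 + 265*(-868)) = -1196 + (-1505 - 230020) = -1196 - 231525 = -232721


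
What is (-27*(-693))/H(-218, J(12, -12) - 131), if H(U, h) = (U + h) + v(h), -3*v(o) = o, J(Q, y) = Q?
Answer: -56133/892 ≈ -62.929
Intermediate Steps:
v(o) = -o/3
H(U, h) = U + 2*h/3 (H(U, h) = (U + h) - h/3 = U + 2*h/3)
(-27*(-693))/H(-218, J(12, -12) - 131) = (-27*(-693))/(-218 + 2*(12 - 131)/3) = 18711/(-218 + (⅔)*(-119)) = 18711/(-218 - 238/3) = 18711/(-892/3) = 18711*(-3/892) = -56133/892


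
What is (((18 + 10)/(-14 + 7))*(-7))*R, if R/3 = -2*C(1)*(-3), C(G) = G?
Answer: 504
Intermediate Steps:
R = 18 (R = 3*(-2*1*(-3)) = 3*(-2*(-3)) = 3*6 = 18)
(((18 + 10)/(-14 + 7))*(-7))*R = (((18 + 10)/(-14 + 7))*(-7))*18 = ((28/(-7))*(-7))*18 = ((28*(-⅐))*(-7))*18 = -4*(-7)*18 = 28*18 = 504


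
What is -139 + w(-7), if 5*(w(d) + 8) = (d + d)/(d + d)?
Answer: -734/5 ≈ -146.80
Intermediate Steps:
w(d) = -39/5 (w(d) = -8 + ((d + d)/(d + d))/5 = -8 + ((2*d)/((2*d)))/5 = -8 + ((2*d)*(1/(2*d)))/5 = -8 + (⅕)*1 = -8 + ⅕ = -39/5)
-139 + w(-7) = -139 - 39/5 = -734/5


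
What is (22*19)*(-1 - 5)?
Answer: -2508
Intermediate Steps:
(22*19)*(-1 - 5) = 418*(-6) = -2508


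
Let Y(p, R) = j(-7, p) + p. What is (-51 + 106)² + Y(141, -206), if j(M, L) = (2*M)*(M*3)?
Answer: 3460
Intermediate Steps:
j(M, L) = 6*M² (j(M, L) = (2*M)*(3*M) = 6*M²)
Y(p, R) = 294 + p (Y(p, R) = 6*(-7)² + p = 6*49 + p = 294 + p)
(-51 + 106)² + Y(141, -206) = (-51 + 106)² + (294 + 141) = 55² + 435 = 3025 + 435 = 3460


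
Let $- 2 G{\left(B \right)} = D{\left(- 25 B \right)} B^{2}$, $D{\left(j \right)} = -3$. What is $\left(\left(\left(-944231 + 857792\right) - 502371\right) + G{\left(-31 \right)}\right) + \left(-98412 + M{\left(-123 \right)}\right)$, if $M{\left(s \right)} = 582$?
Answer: $- \frac{1370397}{2} \approx -6.852 \cdot 10^{5}$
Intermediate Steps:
$G{\left(B \right)} = \frac{3 B^{2}}{2}$ ($G{\left(B \right)} = - \frac{\left(-3\right) B^{2}}{2} = \frac{3 B^{2}}{2}$)
$\left(\left(\left(-944231 + 857792\right) - 502371\right) + G{\left(-31 \right)}\right) + \left(-98412 + M{\left(-123 \right)}\right) = \left(\left(\left(-944231 + 857792\right) - 502371\right) + \frac{3 \left(-31\right)^{2}}{2}\right) + \left(-98412 + 582\right) = \left(\left(-86439 - 502371\right) + \frac{3}{2} \cdot 961\right) - 97830 = \left(-588810 + \frac{2883}{2}\right) - 97830 = - \frac{1174737}{2} - 97830 = - \frac{1370397}{2}$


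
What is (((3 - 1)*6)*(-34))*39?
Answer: -15912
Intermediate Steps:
(((3 - 1)*6)*(-34))*39 = ((2*6)*(-34))*39 = (12*(-34))*39 = -408*39 = -15912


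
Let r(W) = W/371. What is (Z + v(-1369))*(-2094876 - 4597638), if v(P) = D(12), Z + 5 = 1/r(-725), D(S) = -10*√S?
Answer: 26743285944/725 + 133850280*√3 ≈ 2.6872e+8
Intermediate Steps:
r(W) = W/371 (r(W) = W*(1/371) = W/371)
Z = -3996/725 (Z = -5 + 1/((1/371)*(-725)) = -5 + 1/(-725/371) = -5 - 371/725 = -3996/725 ≈ -5.5117)
v(P) = -20*√3
(Z + v(-1369))*(-2094876 - 4597638) = (-3996/725 - 20*√3)*(-2094876 - 4597638) = (-3996/725 - 20*√3)*(-6692514) = 26743285944/725 + 133850280*√3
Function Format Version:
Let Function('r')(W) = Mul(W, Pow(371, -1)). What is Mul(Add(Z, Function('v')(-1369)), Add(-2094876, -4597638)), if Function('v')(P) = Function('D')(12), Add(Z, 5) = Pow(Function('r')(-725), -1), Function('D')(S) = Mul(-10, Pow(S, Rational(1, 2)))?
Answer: Add(Rational(26743285944, 725), Mul(133850280, Pow(3, Rational(1, 2)))) ≈ 2.6872e+8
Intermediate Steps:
Function('r')(W) = Mul(Rational(1, 371), W) (Function('r')(W) = Mul(W, Rational(1, 371)) = Mul(Rational(1, 371), W))
Z = Rational(-3996, 725) (Z = Add(-5, Pow(Mul(Rational(1, 371), -725), -1)) = Add(-5, Pow(Rational(-725, 371), -1)) = Add(-5, Rational(-371, 725)) = Rational(-3996, 725) ≈ -5.5117)
Function('v')(P) = Mul(-20, Pow(3, Rational(1, 2))) (Function('v')(P) = Mul(-10, Pow(12, Rational(1, 2))) = Mul(-10, Mul(2, Pow(3, Rational(1, 2)))) = Mul(-20, Pow(3, Rational(1, 2))))
Mul(Add(Z, Function('v')(-1369)), Add(-2094876, -4597638)) = Mul(Add(Rational(-3996, 725), Mul(-20, Pow(3, Rational(1, 2)))), Add(-2094876, -4597638)) = Mul(Add(Rational(-3996, 725), Mul(-20, Pow(3, Rational(1, 2)))), -6692514) = Add(Rational(26743285944, 725), Mul(133850280, Pow(3, Rational(1, 2))))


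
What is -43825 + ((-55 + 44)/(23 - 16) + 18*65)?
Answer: -298596/7 ≈ -42657.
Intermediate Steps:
-43825 + ((-55 + 44)/(23 - 16) + 18*65) = -43825 + (-11/7 + 1170) = -43825 + 8179/7 = -298596/7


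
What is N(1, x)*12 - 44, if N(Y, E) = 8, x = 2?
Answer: 52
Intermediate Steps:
N(1, x)*12 - 44 = 8*12 - 44 = 96 - 44 = 52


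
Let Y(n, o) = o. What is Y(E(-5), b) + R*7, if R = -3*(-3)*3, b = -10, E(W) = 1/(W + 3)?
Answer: 179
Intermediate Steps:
E(W) = 1/(3 + W)
R = 27 (R = 9*3 = 27)
Y(E(-5), b) + R*7 = -10 + 27*7 = -10 + 189 = 179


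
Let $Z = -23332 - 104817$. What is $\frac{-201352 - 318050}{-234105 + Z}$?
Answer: $\frac{259701}{181127} \approx 1.4338$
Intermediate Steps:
$Z = -128149$
$\frac{-201352 - 318050}{-234105 + Z} = \frac{-201352 - 318050}{-234105 - 128149} = - \frac{519402}{-362254} = \left(-519402\right) \left(- \frac{1}{362254}\right) = \frac{259701}{181127}$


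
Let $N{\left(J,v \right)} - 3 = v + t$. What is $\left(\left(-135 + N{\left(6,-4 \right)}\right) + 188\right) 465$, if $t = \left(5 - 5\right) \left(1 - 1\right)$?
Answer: $24180$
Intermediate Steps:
$t = 0$ ($t = 0 \cdot 0 = 0$)
$N{\left(J,v \right)} = 3 + v$ ($N{\left(J,v \right)} = 3 + \left(v + 0\right) = 3 + v$)
$\left(\left(-135 + N{\left(6,-4 \right)}\right) + 188\right) 465 = \left(\left(-135 + \left(3 - 4\right)\right) + 188\right) 465 = \left(\left(-135 - 1\right) + 188\right) 465 = \left(-136 + 188\right) 465 = 52 \cdot 465 = 24180$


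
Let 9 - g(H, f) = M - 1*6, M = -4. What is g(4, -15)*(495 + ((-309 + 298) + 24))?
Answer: 9652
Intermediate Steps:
g(H, f) = 19 (g(H, f) = 9 - (-4 - 1*6) = 9 - (-4 - 6) = 9 - 1*(-10) = 9 + 10 = 19)
g(4, -15)*(495 + ((-309 + 298) + 24)) = 19*(495 + ((-309 + 298) + 24)) = 19*(495 + (-11 + 24)) = 19*(495 + 13) = 19*508 = 9652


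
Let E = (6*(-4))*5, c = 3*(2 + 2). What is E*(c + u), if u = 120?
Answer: -15840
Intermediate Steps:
c = 12 (c = 3*4 = 12)
E = -120 (E = -24*5 = -120)
E*(c + u) = -120*(12 + 120) = -120*132 = -15840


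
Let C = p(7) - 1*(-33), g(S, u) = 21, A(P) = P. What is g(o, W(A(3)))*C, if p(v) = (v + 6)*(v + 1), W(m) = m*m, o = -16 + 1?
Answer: 2877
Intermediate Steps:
o = -15
W(m) = m²
p(v) = (1 + v)*(6 + v) (p(v) = (6 + v)*(1 + v) = (1 + v)*(6 + v))
C = 137 (C = (6 + 7² + 7*7) - 1*(-33) = (6 + 49 + 49) + 33 = 104 + 33 = 137)
g(o, W(A(3)))*C = 21*137 = 2877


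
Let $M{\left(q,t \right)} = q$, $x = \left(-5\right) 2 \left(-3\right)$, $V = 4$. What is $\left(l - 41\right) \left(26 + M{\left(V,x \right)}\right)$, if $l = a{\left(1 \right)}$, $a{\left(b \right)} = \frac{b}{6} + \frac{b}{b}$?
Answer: $-1195$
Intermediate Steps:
$a{\left(b \right)} = 1 + \frac{b}{6}$ ($a{\left(b \right)} = b \frac{1}{6} + 1 = \frac{b}{6} + 1 = 1 + \frac{b}{6}$)
$x = 30$ ($x = \left(-10\right) \left(-3\right) = 30$)
$l = \frac{7}{6}$ ($l = 1 + \frac{1}{6} \cdot 1 = 1 + \frac{1}{6} = \frac{7}{6} \approx 1.1667$)
$\left(l - 41\right) \left(26 + M{\left(V,x \right)}\right) = \left(\frac{7}{6} - 41\right) \left(26 + 4\right) = \left(- \frac{239}{6}\right) 30 = -1195$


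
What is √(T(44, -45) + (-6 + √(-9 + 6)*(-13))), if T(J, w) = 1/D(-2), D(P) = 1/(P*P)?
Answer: √(-2 - 13*I*√3) ≈ 3.2098 - 3.5075*I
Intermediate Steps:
D(P) = P⁻² (D(P) = 1/(P²) = P⁻²)
T(J, w) = 4 (T(J, w) = 1/((-2)⁻²) = 1/(¼) = 4)
√(T(44, -45) + (-6 + √(-9 + 6)*(-13))) = √(4 + (-6 + √(-9 + 6)*(-13))) = √(4 + (-6 + √(-3)*(-13))) = √(4 + (-6 + (I*√3)*(-13))) = √(4 + (-6 - 13*I*√3)) = √(-2 - 13*I*√3)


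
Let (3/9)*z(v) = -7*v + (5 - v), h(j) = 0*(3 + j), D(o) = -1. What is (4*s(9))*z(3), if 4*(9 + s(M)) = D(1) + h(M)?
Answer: 2109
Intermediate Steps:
h(j) = 0
z(v) = 15 - 24*v (z(v) = 3*(-7*v + (5 - v)) = 3*(5 - 8*v) = 15 - 24*v)
s(M) = -37/4 (s(M) = -9 + (-1 + 0)/4 = -9 + (¼)*(-1) = -9 - ¼ = -37/4)
(4*s(9))*z(3) = (4*(-37/4))*(15 - 24*3) = -37*(15 - 72) = -37*(-57) = 2109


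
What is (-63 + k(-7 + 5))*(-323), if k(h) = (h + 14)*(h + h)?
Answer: 35853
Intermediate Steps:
k(h) = 2*h*(14 + h) (k(h) = (14 + h)*(2*h) = 2*h*(14 + h))
(-63 + k(-7 + 5))*(-323) = (-63 + 2*(-7 + 5)*(14 + (-7 + 5)))*(-323) = (-63 + 2*(-2)*(14 - 2))*(-323) = (-63 + 2*(-2)*12)*(-323) = (-63 - 48)*(-323) = -111*(-323) = 35853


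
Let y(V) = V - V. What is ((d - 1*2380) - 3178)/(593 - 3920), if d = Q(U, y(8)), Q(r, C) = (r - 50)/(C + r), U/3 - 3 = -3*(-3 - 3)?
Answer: 350141/209601 ≈ 1.6705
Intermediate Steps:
y(V) = 0
U = 63 (U = 9 + 3*(-3*(-3 - 3)) = 9 + 3*(-3*(-6)) = 9 + 3*18 = 9 + 54 = 63)
Q(r, C) = (-50 + r)/(C + r)
d = 13/63 (d = (-50 + 63)/(0 + 63) = 13/63 ≈ 0.20635)
((d - 1*2380) - 3178)/(593 - 3920) = ((13/63 - 1*2380) - 3178)/(593 - 3920) = ((13/63 - 2380) - 3178)/(-3327) = (-149927/63 - 3178)*(-1/3327) = -350141/63*(-1/3327) = 350141/209601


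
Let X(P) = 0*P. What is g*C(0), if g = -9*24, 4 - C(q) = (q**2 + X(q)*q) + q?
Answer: -864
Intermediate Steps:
X(P) = 0
C(q) = 4 - q - q**2 (C(q) = 4 - ((q**2 + 0*q) + q) = 4 - ((q**2 + 0) + q) = 4 - (q**2 + q) = 4 - (q + q**2) = 4 + (-q - q**2) = 4 - q - q**2)
g = -216
g*C(0) = -216*(4 - 1*0 - 1*0**2) = -216*(4 + 0 - 1*0) = -216*(4 + 0 + 0) = -216*4 = -864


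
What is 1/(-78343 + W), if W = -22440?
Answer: -1/100783 ≈ -9.9223e-6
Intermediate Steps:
1/(-78343 + W) = 1/(-78343 - 22440) = 1/(-100783) = -1/100783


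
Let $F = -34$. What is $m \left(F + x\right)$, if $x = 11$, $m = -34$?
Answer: $782$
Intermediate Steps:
$m \left(F + x\right) = - 34 \left(-34 + 11\right) = \left(-34\right) \left(-23\right) = 782$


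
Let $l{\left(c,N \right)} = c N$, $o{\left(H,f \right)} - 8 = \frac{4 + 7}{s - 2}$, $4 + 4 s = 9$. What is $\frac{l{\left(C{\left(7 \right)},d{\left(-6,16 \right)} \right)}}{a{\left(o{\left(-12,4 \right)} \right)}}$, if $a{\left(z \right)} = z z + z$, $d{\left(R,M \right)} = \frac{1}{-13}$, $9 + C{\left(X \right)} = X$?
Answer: $\frac{9}{2210} \approx 0.0040724$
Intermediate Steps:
$s = \frac{5}{4}$ ($s = -1 + \frac{1}{4} \cdot 9 = -1 + \frac{9}{4} = \frac{5}{4} \approx 1.25$)
$o{\left(H,f \right)} = - \frac{20}{3}$ ($o{\left(H,f \right)} = 8 + \frac{4 + 7}{\frac{5}{4} - 2} = 8 + \frac{11}{- \frac{3}{4}} = 8 + 11 \left(- \frac{4}{3}\right) = 8 - \frac{44}{3} = - \frac{20}{3}$)
$C{\left(X \right)} = -9 + X$
$d{\left(R,M \right)} = - \frac{1}{13}$
$a{\left(z \right)} = z + z^{2}$ ($a{\left(z \right)} = z^{2} + z = z + z^{2}$)
$l{\left(c,N \right)} = N c$
$\frac{l{\left(C{\left(7 \right)},d{\left(-6,16 \right)} \right)}}{a{\left(o{\left(-12,4 \right)} \right)}} = \frac{\left(- \frac{1}{13}\right) \left(-9 + 7\right)}{\left(- \frac{20}{3}\right) \left(1 - \frac{20}{3}\right)} = \frac{\left(- \frac{1}{13}\right) \left(-2\right)}{\left(- \frac{20}{3}\right) \left(- \frac{17}{3}\right)} = \frac{2}{13 \cdot \frac{340}{9}} = \frac{2}{13} \cdot \frac{9}{340} = \frac{9}{2210}$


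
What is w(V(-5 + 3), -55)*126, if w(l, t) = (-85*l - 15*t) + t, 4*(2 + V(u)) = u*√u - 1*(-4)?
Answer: 107730 + 5355*I*√2 ≈ 1.0773e+5 + 7573.1*I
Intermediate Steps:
V(u) = -1 + u^(3/2)/4 (V(u) = -2 + (u*√u - 1*(-4))/4 = -2 + (u^(3/2) + 4)/4 = -2 + (4 + u^(3/2))/4 = -2 + (1 + u^(3/2)/4) = -1 + u^(3/2)/4)
w(l, t) = -85*l - 14*t
w(V(-5 + 3), -55)*126 = (-85*(-1 + (-5 + 3)^(3/2)/4) - 14*(-55))*126 = (-85*(-1 + (-2)^(3/2)/4) + 770)*126 = (-85*(-1 + (-2*I*√2)/4) + 770)*126 = (-85*(-1 - I*√2/2) + 770)*126 = ((85 + 85*I*√2/2) + 770)*126 = (855 + 85*I*√2/2)*126 = 107730 + 5355*I*√2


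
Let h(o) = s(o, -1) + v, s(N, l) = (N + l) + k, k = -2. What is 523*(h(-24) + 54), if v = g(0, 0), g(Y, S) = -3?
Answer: 12552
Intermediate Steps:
s(N, l) = -2 + N + l (s(N, l) = (N + l) - 2 = -2 + N + l)
v = -3
h(o) = -6 + o (h(o) = (-2 + o - 1) - 3 = (-3 + o) - 3 = -6 + o)
523*(h(-24) + 54) = 523*((-6 - 24) + 54) = 523*(-30 + 54) = 523*24 = 12552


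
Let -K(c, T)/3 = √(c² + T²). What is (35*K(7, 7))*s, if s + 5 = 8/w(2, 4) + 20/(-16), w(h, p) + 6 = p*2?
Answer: 6615*√2/4 ≈ 2338.8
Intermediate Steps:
w(h, p) = -6 + 2*p (w(h, p) = -6 + p*2 = -6 + 2*p)
K(c, T) = -3*√(T² + c²) (K(c, T) = -3*√(c² + T²) = -3*√(T² + c²))
s = -9/4 (s = -5 + (8/(-6 + 2*4) + 20/(-16)) = -5 + (8/(-6 + 8) + 20*(-1/16)) = -5 + (8/2 - 5/4) = -5 + (8*(½) - 5/4) = -5 + (4 - 5/4) = -5 + 11/4 = -9/4 ≈ -2.2500)
(35*K(7, 7))*s = (35*(-3*√(7² + 7²)))*(-9/4) = (35*(-3*√(49 + 49)))*(-9/4) = (35*(-21*√2))*(-9/4) = -735*√2*(-9/4) = 6615*√2/4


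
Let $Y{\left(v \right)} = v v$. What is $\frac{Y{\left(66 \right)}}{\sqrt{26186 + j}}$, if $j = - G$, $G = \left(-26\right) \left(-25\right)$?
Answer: $\frac{363 \sqrt{399}}{266} \approx 27.259$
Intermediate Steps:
$Y{\left(v \right)} = v^{2}$
$G = 650$
$j = -650$ ($j = \left(-1\right) 650 = -650$)
$\frac{Y{\left(66 \right)}}{\sqrt{26186 + j}} = \frac{66^{2}}{\sqrt{26186 - 650}} = \frac{4356}{\sqrt{25536}} = \frac{4356}{8 \sqrt{399}} = 4356 \frac{\sqrt{399}}{3192} = \frac{363 \sqrt{399}}{266}$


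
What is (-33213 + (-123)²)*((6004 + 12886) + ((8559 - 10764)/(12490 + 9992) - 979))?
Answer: -404552037186/1249 ≈ -3.2390e+8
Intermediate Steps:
(-33213 + (-123)²)*((6004 + 12886) + ((8559 - 10764)/(12490 + 9992) - 979)) = (-33213 + 15129)*(18890 + (-2205/22482 - 979)) = -18084*(18890 + (-2205*1/22482 - 979)) = -18084*(18890 + (-245/2498 - 979)) = -18084*(18890 - 2445787/2498) = -18084*44741433/2498 = -404552037186/1249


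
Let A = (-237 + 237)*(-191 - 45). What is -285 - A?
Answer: -285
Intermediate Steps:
A = 0 (A = 0*(-236) = 0)
-285 - A = -285 - 1*0 = -285 + 0 = -285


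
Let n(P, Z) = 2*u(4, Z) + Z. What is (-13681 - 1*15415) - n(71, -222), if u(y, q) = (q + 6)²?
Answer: -122186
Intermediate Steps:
u(y, q) = (6 + q)²
n(P, Z) = Z + 2*(6 + Z)² (n(P, Z) = 2*(6 + Z)² + Z = Z + 2*(6 + Z)²)
(-13681 - 1*15415) - n(71, -222) = (-13681 - 1*15415) - (-222 + 2*(6 - 222)²) = (-13681 - 15415) - (-222 + 2*(-216)²) = -29096 - (-222 + 2*46656) = -29096 - (-222 + 93312) = -29096 - 1*93090 = -29096 - 93090 = -122186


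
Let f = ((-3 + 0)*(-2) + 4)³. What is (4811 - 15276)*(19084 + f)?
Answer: -210179060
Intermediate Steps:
f = 1000 (f = (-3*(-2) + 4)³ = (6 + 4)³ = 10³ = 1000)
(4811 - 15276)*(19084 + f) = (4811 - 15276)*(19084 + 1000) = -10465*20084 = -210179060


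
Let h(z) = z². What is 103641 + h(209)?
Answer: 147322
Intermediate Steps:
103641 + h(209) = 103641 + 209² = 103641 + 43681 = 147322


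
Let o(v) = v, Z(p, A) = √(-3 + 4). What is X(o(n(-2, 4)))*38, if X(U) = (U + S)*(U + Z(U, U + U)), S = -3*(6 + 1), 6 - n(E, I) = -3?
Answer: -4560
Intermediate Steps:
n(E, I) = 9 (n(E, I) = 6 - 1*(-3) = 6 + 3 = 9)
Z(p, A) = 1 (Z(p, A) = √1 = 1)
S = -21 (S = -3*7 = -21)
X(U) = (1 + U)*(-21 + U) (X(U) = (U - 21)*(U + 1) = (-21 + U)*(1 + U) = (1 + U)*(-21 + U))
X(o(n(-2, 4)))*38 = (-21 + 9² - 20*9)*38 = (-21 + 81 - 180)*38 = -120*38 = -4560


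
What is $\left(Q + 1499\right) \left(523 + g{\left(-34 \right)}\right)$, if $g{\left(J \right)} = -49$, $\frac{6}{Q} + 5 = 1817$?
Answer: $\frac{107289663}{151} \approx 7.1053 \cdot 10^{5}$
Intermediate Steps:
$Q = \frac{1}{302}$ ($Q = \frac{6}{-5 + 1817} = \frac{6}{1812} = 6 \cdot \frac{1}{1812} = \frac{1}{302} \approx 0.0033113$)
$\left(Q + 1499\right) \left(523 + g{\left(-34 \right)}\right) = \left(\frac{1}{302} + 1499\right) \left(523 - 49\right) = \frac{452699}{302} \cdot 474 = \frac{107289663}{151}$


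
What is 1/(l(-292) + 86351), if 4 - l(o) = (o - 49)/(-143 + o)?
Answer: 435/37564084 ≈ 1.1580e-5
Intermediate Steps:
l(o) = 4 - (-49 + o)/(-143 + o) (l(o) = 4 - (o - 49)/(-143 + o) = 4 - (-49 + o)/(-143 + o))
1/(l(-292) + 86351) = 1/((-523 + 3*(-292))/(-143 - 292) + 86351) = 1/((-523 - 876)/(-435) + 86351) = 1/(-1/435*(-1399) + 86351) = 1/(1399/435 + 86351) = 1/(37564084/435) = 435/37564084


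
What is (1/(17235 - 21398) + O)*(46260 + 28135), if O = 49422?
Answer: 15306308885075/4163 ≈ 3.6767e+9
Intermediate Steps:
(1/(17235 - 21398) + O)*(46260 + 28135) = (1/(17235 - 21398) + 49422)*(46260 + 28135) = (1/(-4163) + 49422)*74395 = (-1/4163 + 49422)*74395 = (205743785/4163)*74395 = 15306308885075/4163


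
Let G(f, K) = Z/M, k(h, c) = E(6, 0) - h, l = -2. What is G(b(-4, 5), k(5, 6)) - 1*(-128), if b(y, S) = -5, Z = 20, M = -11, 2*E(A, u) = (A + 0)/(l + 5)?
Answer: 1388/11 ≈ 126.18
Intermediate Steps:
E(A, u) = A/6 (E(A, u) = ((A + 0)/(-2 + 5))/2 = (A/3)/2 = A/6)
k(h, c) = 1 - h (k(h, c) = (⅙)*6 - h = 1 - h)
G(f, K) = -20/11 (G(f, K) = 20/(-11) = 20*(-1/11) = -20/11)
G(b(-4, 5), k(5, 6)) - 1*(-128) = -20/11 - 1*(-128) = -20/11 + 128 = 1388/11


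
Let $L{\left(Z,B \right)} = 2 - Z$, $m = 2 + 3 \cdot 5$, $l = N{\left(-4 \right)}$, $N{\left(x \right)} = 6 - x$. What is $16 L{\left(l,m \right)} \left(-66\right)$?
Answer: $8448$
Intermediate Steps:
$l = 10$ ($l = 6 - -4 = 6 + 4 = 10$)
$m = 17$ ($m = 2 + 15 = 17$)
$16 L{\left(l,m \right)} \left(-66\right) = 16 \left(2 - 10\right) \left(-66\right) = 16 \left(-8\right) \left(-66\right) = \left(-128\right) \left(-66\right) = 8448$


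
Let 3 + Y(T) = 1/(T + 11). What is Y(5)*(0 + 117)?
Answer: -5499/16 ≈ -343.69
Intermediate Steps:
Y(T) = -3 + 1/(11 + T) (Y(T) = -3 + 1/(T + 11) = -3 + 1/(11 + T))
Y(5)*(0 + 117) = ((-32 - 3*5)/(11 + 5))*(0 + 117) = ((-32 - 15)/16)*117 = ((1/16)*(-47))*117 = -47/16*117 = -5499/16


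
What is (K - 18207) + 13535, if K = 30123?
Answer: 25451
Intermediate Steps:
(K - 18207) + 13535 = (30123 - 18207) + 13535 = 11916 + 13535 = 25451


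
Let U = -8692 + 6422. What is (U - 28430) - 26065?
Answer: -56765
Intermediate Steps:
U = -2270
(U - 28430) - 26065 = (-2270 - 28430) - 26065 = -30700 - 26065 = -56765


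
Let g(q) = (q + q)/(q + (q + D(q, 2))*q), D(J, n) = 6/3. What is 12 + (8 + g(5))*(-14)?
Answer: -207/2 ≈ -103.50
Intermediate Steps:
D(J, n) = 2 (D(J, n) = 6*(⅓) = 2)
g(q) = 2*q/(q + q*(2 + q)) (g(q) = (q + q)/(q + (q + 2)*q) = (2*q)/(q + (2 + q)*q) = (2*q)/(q + q*(2 + q)) = 2*q/(q + q*(2 + q)))
12 + (8 + g(5))*(-14) = 12 + (8 + 2/(3 + 5))*(-14) = 12 + (8 + 2/8)*(-14) = 12 + (8 + 2*(⅛))*(-14) = 12 + (8 + ¼)*(-14) = 12 + (33/4)*(-14) = 12 - 231/2 = -207/2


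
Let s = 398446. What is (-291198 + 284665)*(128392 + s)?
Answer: -3441832654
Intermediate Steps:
(-291198 + 284665)*(128392 + s) = (-291198 + 284665)*(128392 + 398446) = -6533*526838 = -3441832654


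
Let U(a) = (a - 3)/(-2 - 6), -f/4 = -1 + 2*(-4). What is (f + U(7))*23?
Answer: 1633/2 ≈ 816.50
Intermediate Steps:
f = 36 (f = -4*(-1 + 2*(-4)) = -4*(-1 - 8) = -4*(-9) = 36)
U(a) = 3/8 - a/8 (U(a) = (-3 + a)/(-8) = (-3 + a)*(-⅛) = 3/8 - a/8)
(f + U(7))*23 = (36 + (3/8 - ⅛*7))*23 = (36 + (3/8 - 7/8))*23 = (36 - ½)*23 = (71/2)*23 = 1633/2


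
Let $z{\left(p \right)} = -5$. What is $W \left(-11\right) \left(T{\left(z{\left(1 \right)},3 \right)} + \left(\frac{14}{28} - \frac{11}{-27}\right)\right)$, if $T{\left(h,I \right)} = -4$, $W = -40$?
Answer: $- \frac{36740}{27} \approx -1360.7$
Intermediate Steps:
$W \left(-11\right) \left(T{\left(z{\left(1 \right)},3 \right)} + \left(\frac{14}{28} - \frac{11}{-27}\right)\right) = \left(-40\right) \left(-11\right) \left(-4 + \left(\frac{14}{28} - \frac{11}{-27}\right)\right) = 440 \left(-4 + \left(14 \cdot \frac{1}{28} - - \frac{11}{27}\right)\right) = 440 \left(-4 + \left(\frac{1}{2} + \frac{11}{27}\right)\right) = 440 \left(-4 + \frac{49}{54}\right) = 440 \left(- \frac{167}{54}\right) = - \frac{36740}{27}$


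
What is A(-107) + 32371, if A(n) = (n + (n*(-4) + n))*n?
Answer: 9473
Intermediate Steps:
A(n) = -2*n² (A(n) = (n + (-4*n + n))*n = (n - 3*n)*n = (-2*n)*n = -2*n²)
A(-107) + 32371 = -2*(-107)² + 32371 = -2*11449 + 32371 = -22898 + 32371 = 9473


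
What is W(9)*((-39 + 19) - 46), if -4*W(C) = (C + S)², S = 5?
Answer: 3234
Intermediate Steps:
W(C) = -(5 + C)²/4 (W(C) = -(C + 5)²/4 = -(5 + C)²/4)
W(9)*((-39 + 19) - 46) = (-(5 + 9)²/4)*((-39 + 19) - 46) = (-¼*14²)*(-20 - 46) = -¼*196*(-66) = -49*(-66) = 3234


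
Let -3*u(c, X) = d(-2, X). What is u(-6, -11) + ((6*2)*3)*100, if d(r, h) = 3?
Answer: 3599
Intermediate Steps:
u(c, X) = -1 (u(c, X) = -⅓*3 = -1)
u(-6, -11) + ((6*2)*3)*100 = -1 + ((6*2)*3)*100 = -1 + (12*3)*100 = -1 + 36*100 = -1 + 3600 = 3599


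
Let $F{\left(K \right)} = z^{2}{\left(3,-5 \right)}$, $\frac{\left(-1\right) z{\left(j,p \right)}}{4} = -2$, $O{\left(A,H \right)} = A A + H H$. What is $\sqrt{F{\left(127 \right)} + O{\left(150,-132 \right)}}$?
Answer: $2 \sqrt{9997} \approx 199.97$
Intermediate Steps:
$O{\left(A,H \right)} = A^{2} + H^{2}$
$z{\left(j,p \right)} = 8$ ($z{\left(j,p \right)} = \left(-4\right) \left(-2\right) = 8$)
$F{\left(K \right)} = 64$ ($F{\left(K \right)} = 8^{2} = 64$)
$\sqrt{F{\left(127 \right)} + O{\left(150,-132 \right)}} = \sqrt{64 + \left(150^{2} + \left(-132\right)^{2}\right)} = \sqrt{64 + \left(22500 + 17424\right)} = \sqrt{64 + 39924} = \sqrt{39988} = 2 \sqrt{9997}$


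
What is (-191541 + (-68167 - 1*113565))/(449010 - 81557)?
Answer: -373273/367453 ≈ -1.0158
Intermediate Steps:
(-191541 + (-68167 - 1*113565))/(449010 - 81557) = (-191541 + (-68167 - 113565))/367453 = (-191541 - 181732)*(1/367453) = -373273*1/367453 = -373273/367453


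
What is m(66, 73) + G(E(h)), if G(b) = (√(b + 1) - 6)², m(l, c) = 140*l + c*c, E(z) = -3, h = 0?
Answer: 14603 - 12*I*√2 ≈ 14603.0 - 16.971*I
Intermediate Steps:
m(l, c) = c² + 140*l (m(l, c) = 140*l + c² = c² + 140*l)
G(b) = (-6 + √(1 + b))² (G(b) = (√(1 + b) - 6)² = (-6 + √(1 + b))²)
m(66, 73) + G(E(h)) = (73² + 140*66) + (-6 + √(1 - 3))² = (5329 + 9240) + (-6 + √(-2))² = 14569 + (-6 + I*√2)²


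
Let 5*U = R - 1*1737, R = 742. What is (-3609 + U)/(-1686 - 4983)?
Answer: 3808/6669 ≈ 0.57100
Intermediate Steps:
U = -199 (U = (742 - 1*1737)/5 = (742 - 1737)/5 = (1/5)*(-995) = -199)
(-3609 + U)/(-1686 - 4983) = (-3609 - 199)/(-1686 - 4983) = -3808/(-6669) = -3808*(-1/6669) = 3808/6669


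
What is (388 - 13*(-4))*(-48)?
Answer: -21120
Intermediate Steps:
(388 - 13*(-4))*(-48) = (388 + 52)*(-48) = 440*(-48) = -21120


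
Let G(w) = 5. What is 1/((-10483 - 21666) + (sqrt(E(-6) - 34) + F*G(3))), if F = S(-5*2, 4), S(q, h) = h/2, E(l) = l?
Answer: -32139/1032915361 - 2*I*sqrt(10)/1032915361 ≈ -3.1115e-5 - 6.123e-9*I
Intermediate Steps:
S(q, h) = h/2 (S(q, h) = h*(1/2) = h/2)
F = 2 (F = (1/2)*4 = 2)
1/((-10483 - 21666) + (sqrt(E(-6) - 34) + F*G(3))) = 1/((-10483 - 21666) + (sqrt(-6 - 34) + 2*5)) = 1/(-32149 + (sqrt(-40) + 10)) = 1/(-32149 + (2*I*sqrt(10) + 10)) = 1/(-32149 + (10 + 2*I*sqrt(10))) = 1/(-32139 + 2*I*sqrt(10))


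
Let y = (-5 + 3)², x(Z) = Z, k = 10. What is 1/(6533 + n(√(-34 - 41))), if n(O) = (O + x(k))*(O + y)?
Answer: 1083/7039784 - 35*I*√3/21119352 ≈ 0.00015384 - 2.8704e-6*I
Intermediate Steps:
y = 4 (y = (-2)² = 4)
n(O) = (4 + O)*(10 + O) (n(O) = (O + 10)*(O + 4) = (10 + O)*(4 + O) = (4 + O)*(10 + O))
1/(6533 + n(√(-34 - 41))) = 1/(6533 + (40 + (√(-34 - 41))² + 14*√(-34 - 41))) = 1/(6533 + (40 + (√(-75))² + 14*√(-75))) = 1/(6533 + (40 + (5*I*√3)² + 14*(5*I*√3))) = 1/(6533 + (40 - 75 + 70*I*√3)) = 1/(6533 + (-35 + 70*I*√3)) = 1/(6498 + 70*I*√3)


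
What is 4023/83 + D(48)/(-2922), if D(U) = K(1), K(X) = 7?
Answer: 11754625/242526 ≈ 48.467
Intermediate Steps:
D(U) = 7
4023/83 + D(48)/(-2922) = 4023/83 + 7/(-2922) = 4023*(1/83) + 7*(-1/2922) = 4023/83 - 7/2922 = 11754625/242526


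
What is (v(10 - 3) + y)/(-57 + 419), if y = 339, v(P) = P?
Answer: 173/181 ≈ 0.95580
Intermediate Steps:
(v(10 - 3) + y)/(-57 + 419) = ((10 - 3) + 339)/(-57 + 419) = (7 + 339)/362 = 346*(1/362) = 173/181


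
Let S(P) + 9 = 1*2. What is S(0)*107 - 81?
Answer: -830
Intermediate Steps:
S(P) = -7 (S(P) = -9 + 1*2 = -9 + 2 = -7)
S(0)*107 - 81 = -7*107 - 81 = -749 - 81 = -830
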